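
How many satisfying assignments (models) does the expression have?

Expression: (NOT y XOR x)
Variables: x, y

Satisfying assignments: (0,0), (1,1)
Count: 2 out of 4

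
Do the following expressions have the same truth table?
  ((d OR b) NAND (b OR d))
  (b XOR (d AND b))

No. Counterexample: with d=0, b=0, Expression 1 = 1 but Expression 2 = 0.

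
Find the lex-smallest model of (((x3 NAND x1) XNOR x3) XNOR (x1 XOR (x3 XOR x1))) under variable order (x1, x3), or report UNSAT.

x1=0, x3=0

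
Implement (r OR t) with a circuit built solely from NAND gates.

((r NAND r) NAND (t NAND t))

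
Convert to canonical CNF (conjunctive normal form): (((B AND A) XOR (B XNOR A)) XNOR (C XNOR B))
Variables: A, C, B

(A OR NOT C OR B) AND (A OR NOT C OR NOT B) AND (NOT A OR C OR B) AND (NOT A OR NOT C OR NOT B)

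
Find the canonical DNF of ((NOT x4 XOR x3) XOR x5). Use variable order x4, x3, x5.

(NOT x4 AND NOT x3 AND NOT x5) OR (NOT x4 AND x3 AND x5) OR (x4 AND NOT x3 AND x5) OR (x4 AND x3 AND NOT x5)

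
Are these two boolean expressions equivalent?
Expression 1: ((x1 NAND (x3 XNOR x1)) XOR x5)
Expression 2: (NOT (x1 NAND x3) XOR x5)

No. Counterexample: with x5=0, x1=0, x3=0, Expression 1 = 1 but Expression 2 = 0.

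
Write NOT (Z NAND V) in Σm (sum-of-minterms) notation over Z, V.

Σm(3) = (Z AND V)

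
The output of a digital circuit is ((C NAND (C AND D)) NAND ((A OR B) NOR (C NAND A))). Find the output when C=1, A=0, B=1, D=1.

Substituting: ((1 NAND (1 AND 1)) NAND ((0 OR 1) NOR (1 NAND 0)))
= 1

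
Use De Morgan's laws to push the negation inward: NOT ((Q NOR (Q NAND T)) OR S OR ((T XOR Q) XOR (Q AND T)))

NOT (Q NOR (Q NAND T)) AND NOT S AND NOT ((T XOR Q) XOR (Q AND T))
De Morgan's: NOT(OR of terms) = AND of negations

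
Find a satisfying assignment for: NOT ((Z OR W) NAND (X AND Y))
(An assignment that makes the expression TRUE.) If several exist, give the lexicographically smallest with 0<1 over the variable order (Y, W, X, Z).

Y=1, W=0, X=1, Z=1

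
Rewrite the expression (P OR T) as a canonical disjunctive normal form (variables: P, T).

(NOT P AND T) OR (P AND NOT T) OR (P AND T)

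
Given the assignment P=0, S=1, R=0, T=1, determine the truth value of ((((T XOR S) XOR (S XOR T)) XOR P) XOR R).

Substituting: ((((1 XOR 1) XOR (1 XOR 1)) XOR 0) XOR 0)
= 0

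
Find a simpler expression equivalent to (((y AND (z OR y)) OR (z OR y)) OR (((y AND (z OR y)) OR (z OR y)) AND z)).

By absorption (E OR (E AND v) = E) then absorption (E OR (E AND v) = E):
= (z OR y)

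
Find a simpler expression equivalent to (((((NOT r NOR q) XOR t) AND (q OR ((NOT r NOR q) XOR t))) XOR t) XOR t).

By XOR self-cancellation ((E XOR v) XOR v = E) then absorption (E AND (E OR v) = E):
= ((NOT r NOR q) XOR t)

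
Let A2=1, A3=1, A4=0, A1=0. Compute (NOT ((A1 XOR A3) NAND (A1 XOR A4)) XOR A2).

Substituting: (NOT ((0 XOR 1) NAND (0 XOR 0)) XOR 1)
= 1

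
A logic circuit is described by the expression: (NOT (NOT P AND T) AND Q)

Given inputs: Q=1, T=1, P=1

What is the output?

Substituting: (NOT (NOT 1 AND 1) AND 1)
= 1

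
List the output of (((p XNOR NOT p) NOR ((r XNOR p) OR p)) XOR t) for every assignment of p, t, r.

p | t | r | Output
------------------
0 | 0 | 0 | 0
0 | 0 | 1 | 1
0 | 1 | 0 | 1
0 | 1 | 1 | 0
1 | 0 | 0 | 0
1 | 0 | 1 | 0
1 | 1 | 0 | 1
1 | 1 | 1 | 1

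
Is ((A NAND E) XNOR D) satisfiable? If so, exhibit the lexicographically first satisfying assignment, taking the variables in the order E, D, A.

E=0, D=1, A=0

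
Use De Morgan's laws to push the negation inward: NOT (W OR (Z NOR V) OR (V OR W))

NOT W AND NOT (Z NOR V) AND NOT (V OR W)
De Morgan's: NOT(OR of terms) = AND of negations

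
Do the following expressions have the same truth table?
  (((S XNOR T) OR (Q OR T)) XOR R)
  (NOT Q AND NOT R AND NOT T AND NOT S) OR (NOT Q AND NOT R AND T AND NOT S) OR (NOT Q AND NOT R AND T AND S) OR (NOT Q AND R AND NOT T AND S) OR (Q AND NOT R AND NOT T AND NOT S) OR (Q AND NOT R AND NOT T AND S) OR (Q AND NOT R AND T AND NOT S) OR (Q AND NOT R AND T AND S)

Yes, they are equivalent — the two output columns agree on all 16 assignments:
Q | R | T | S | Expression 1 | Expression 2
-------------------------------------------
0 | 0 | 0 | 0 | 1 | 1
0 | 0 | 0 | 1 | 0 | 0
0 | 0 | 1 | 0 | 1 | 1
0 | 0 | 1 | 1 | 1 | 1
0 | 1 | 0 | 0 | 0 | 0
0 | 1 | 0 | 1 | 1 | 1
0 | 1 | 1 | 0 | 0 | 0
0 | 1 | 1 | 1 | 0 | 0
1 | 0 | 0 | 0 | 1 | 1
1 | 0 | 0 | 1 | 1 | 1
1 | 0 | 1 | 0 | 1 | 1
1 | 0 | 1 | 1 | 1 | 1
1 | 1 | 0 | 0 | 0 | 0
1 | 1 | 0 | 1 | 0 | 0
1 | 1 | 1 | 0 | 0 | 0
1 | 1 | 1 | 1 | 0 | 0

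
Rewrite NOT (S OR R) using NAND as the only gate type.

(((S NAND S) NAND (R NAND R)) NAND ((S NAND S) NAND (R NAND R)))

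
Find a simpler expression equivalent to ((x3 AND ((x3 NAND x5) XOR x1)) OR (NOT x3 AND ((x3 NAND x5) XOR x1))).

By distribution ((E AND v) OR (E AND NOT v) = E):
= ((x3 NAND x5) XOR x1)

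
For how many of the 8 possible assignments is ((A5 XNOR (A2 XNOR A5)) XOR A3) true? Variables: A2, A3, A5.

Satisfying assignments: (0,1,0), (0,1,1), (1,0,0), (1,0,1)
Count: 4 out of 8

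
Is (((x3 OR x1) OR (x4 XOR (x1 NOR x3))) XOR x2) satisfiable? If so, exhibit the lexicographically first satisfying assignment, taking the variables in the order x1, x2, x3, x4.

x1=0, x2=0, x3=0, x4=0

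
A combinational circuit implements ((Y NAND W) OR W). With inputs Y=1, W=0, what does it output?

Substituting: ((1 NAND 0) OR 0)
= 1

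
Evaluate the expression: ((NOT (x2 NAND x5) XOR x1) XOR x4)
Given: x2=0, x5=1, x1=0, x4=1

Substituting: ((NOT (0 NAND 1) XOR 0) XOR 1)
= 1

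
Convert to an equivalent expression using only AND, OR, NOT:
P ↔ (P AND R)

(P AND (P AND R)) OR (NOT P AND NOT (P AND R))
(Biconditional = both true or both false)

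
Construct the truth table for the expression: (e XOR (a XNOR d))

a | e | d | Output
------------------
0 | 0 | 0 | 1
0 | 0 | 1 | 0
0 | 1 | 0 | 0
0 | 1 | 1 | 1
1 | 0 | 0 | 0
1 | 0 | 1 | 1
1 | 1 | 0 | 1
1 | 1 | 1 | 0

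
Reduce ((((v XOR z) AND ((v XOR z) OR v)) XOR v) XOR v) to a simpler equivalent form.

By XOR self-cancellation ((E XOR v) XOR v = E) then absorption (E AND (E OR v) = E):
= (v XOR z)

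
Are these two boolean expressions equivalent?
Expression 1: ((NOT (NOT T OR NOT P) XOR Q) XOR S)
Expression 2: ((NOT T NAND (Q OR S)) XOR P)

No. Counterexample: with Q=0, S=0, T=0, P=0, Expression 1 = 0 but Expression 2 = 1.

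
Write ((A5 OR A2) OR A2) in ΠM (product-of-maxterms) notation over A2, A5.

ΠM(0) = (A2 OR A5)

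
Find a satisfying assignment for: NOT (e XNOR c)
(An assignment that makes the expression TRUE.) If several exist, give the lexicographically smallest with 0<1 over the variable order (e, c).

e=0, c=1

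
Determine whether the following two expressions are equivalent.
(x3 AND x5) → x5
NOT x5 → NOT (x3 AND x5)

Yes, Contrapositive is always equivalent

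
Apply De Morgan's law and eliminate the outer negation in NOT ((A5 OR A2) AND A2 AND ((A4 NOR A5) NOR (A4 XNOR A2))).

NOT (A5 OR A2) OR NOT A2 OR NOT ((A4 NOR A5) NOR (A4 XNOR A2))
De Morgan's: NOT(AND of terms) = OR of negations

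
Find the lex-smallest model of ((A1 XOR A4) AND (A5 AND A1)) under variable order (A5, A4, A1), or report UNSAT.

A5=1, A4=0, A1=1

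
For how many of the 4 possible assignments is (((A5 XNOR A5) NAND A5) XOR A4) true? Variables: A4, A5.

Satisfying assignments: (0,0), (1,1)
Count: 2 out of 4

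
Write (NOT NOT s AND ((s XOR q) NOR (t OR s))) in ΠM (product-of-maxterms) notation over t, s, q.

ΠM(0, 1, 2, 3, 4, 5, 6, 7) = (t OR s OR q) AND (t OR s OR NOT q) AND (t OR NOT s OR q) AND (t OR NOT s OR NOT q) AND (NOT t OR s OR q) AND (NOT t OR s OR NOT q) AND (NOT t OR NOT s OR q) AND (NOT t OR NOT s OR NOT q)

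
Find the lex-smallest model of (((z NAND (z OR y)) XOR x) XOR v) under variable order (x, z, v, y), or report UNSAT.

x=0, z=0, v=0, y=0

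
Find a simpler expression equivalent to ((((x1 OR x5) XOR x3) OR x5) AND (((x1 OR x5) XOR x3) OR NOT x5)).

By distribution ((E OR v) AND (E OR NOT v) = E):
= ((x1 OR x5) XOR x3)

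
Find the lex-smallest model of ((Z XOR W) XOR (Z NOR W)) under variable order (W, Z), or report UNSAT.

W=0, Z=0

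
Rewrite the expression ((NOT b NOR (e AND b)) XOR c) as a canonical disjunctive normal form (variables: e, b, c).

(NOT e AND NOT b AND c) OR (NOT e AND b AND NOT c) OR (e AND NOT b AND c) OR (e AND b AND c)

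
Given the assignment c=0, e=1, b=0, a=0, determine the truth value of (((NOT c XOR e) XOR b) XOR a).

Substituting: (((NOT 0 XOR 1) XOR 0) XOR 0)
= 0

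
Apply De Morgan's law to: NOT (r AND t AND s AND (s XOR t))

NOT r OR NOT t OR NOT s OR NOT (s XOR t)
De Morgan's: NOT(AND of terms) = OR of negations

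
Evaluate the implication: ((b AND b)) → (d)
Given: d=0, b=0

Antecedent ((b AND b)) = 0; consequent (d) = 0.
0 → 0 = 1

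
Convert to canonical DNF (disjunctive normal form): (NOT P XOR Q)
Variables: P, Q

(NOT P AND NOT Q) OR (P AND Q)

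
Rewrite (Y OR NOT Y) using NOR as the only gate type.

((Y NOR (Y NOR Y)) NOR (Y NOR (Y NOR Y)))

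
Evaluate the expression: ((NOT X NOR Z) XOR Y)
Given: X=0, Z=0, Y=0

Substituting: ((NOT 0 NOR 0) XOR 0)
= 0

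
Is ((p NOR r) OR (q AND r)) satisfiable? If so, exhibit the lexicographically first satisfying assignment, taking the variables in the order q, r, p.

q=0, r=0, p=0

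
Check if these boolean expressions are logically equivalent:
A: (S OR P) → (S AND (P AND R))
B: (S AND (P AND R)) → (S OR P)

No, Converse is not equivalent to original (counterexample: P=0, S=1, R=0)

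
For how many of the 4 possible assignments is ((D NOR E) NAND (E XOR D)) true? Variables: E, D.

Satisfying assignments: (0,0), (0,1), (1,0), (1,1)
Count: 4 out of 4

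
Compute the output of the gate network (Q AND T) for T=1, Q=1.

Substituting: (1 AND 1)
= 1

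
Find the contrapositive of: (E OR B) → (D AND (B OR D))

Contrapositive: NOT (D AND (B OR D)) → NOT (E OR B)
Note: A statement and its contrapositive are logically equivalent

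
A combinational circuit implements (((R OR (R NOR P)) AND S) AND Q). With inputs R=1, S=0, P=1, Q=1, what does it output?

Substituting: (((1 OR (1 NOR 1)) AND 0) AND 1)
= 0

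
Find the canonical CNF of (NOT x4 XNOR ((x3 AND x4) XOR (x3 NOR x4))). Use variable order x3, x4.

(NOT x3 OR x4) AND (NOT x3 OR NOT x4)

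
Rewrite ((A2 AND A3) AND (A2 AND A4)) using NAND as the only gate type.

((((A2 NAND A3) NAND (A2 NAND A3)) NAND ((A2 NAND A4) NAND (A2 NAND A4))) NAND (((A2 NAND A3) NAND (A2 NAND A3)) NAND ((A2 NAND A4) NAND (A2 NAND A4))))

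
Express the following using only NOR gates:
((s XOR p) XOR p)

((((((((s NOR p) NOR (s NOR p)) NOR ((s NOR p) NOR (s NOR p))) NOR ((((s NOR s) NOR (p NOR p)) NOR ((s NOR s) NOR (p NOR p))) NOR (((s NOR s) NOR (p NOR p)) NOR ((s NOR s) NOR (p NOR p))))) NOR p) NOR (((((s NOR p) NOR (s NOR p)) NOR ((s NOR p) NOR (s NOR p))) NOR ((((s NOR s) NOR (p NOR p)) NOR ((s NOR s) NOR (p NOR p))) NOR (((s NOR s) NOR (p NOR p)) NOR ((s NOR s) NOR (p NOR p))))) NOR p)) NOR ((((((s NOR p) NOR (s NOR p)) NOR ((s NOR p) NOR (s NOR p))) NOR ((((s NOR s) NOR (p NOR p)) NOR ((s NOR s) NOR (p NOR p))) NOR (((s NOR s) NOR (p NOR p)) NOR ((s NOR s) NOR (p NOR p))))) NOR p) NOR (((((s NOR p) NOR (s NOR p)) NOR ((s NOR p) NOR (s NOR p))) NOR ((((s NOR s) NOR (p NOR p)) NOR ((s NOR s) NOR (p NOR p))) NOR (((s NOR s) NOR (p NOR p)) NOR ((s NOR s) NOR (p NOR p))))) NOR p))) NOR ((((((((s NOR p) NOR (s NOR p)) NOR ((s NOR p) NOR (s NOR p))) NOR ((((s NOR s) NOR (p NOR p)) NOR ((s NOR s) NOR (p NOR p))) NOR (((s NOR s) NOR (p NOR p)) NOR ((s NOR s) NOR (p NOR p))))) NOR ((((s NOR p) NOR (s NOR p)) NOR ((s NOR p) NOR (s NOR p))) NOR ((((s NOR s) NOR (p NOR p)) NOR ((s NOR s) NOR (p NOR p))) NOR (((s NOR s) NOR (p NOR p)) NOR ((s NOR s) NOR (p NOR p)))))) NOR (p NOR p)) NOR ((((((s NOR p) NOR (s NOR p)) NOR ((s NOR p) NOR (s NOR p))) NOR ((((s NOR s) NOR (p NOR p)) NOR ((s NOR s) NOR (p NOR p))) NOR (((s NOR s) NOR (p NOR p)) NOR ((s NOR s) NOR (p NOR p))))) NOR ((((s NOR p) NOR (s NOR p)) NOR ((s NOR p) NOR (s NOR p))) NOR ((((s NOR s) NOR (p NOR p)) NOR ((s NOR s) NOR (p NOR p))) NOR (((s NOR s) NOR (p NOR p)) NOR ((s NOR s) NOR (p NOR p)))))) NOR (p NOR p))) NOR (((((((s NOR p) NOR (s NOR p)) NOR ((s NOR p) NOR (s NOR p))) NOR ((((s NOR s) NOR (p NOR p)) NOR ((s NOR s) NOR (p NOR p))) NOR (((s NOR s) NOR (p NOR p)) NOR ((s NOR s) NOR (p NOR p))))) NOR ((((s NOR p) NOR (s NOR p)) NOR ((s NOR p) NOR (s NOR p))) NOR ((((s NOR s) NOR (p NOR p)) NOR ((s NOR s) NOR (p NOR p))) NOR (((s NOR s) NOR (p NOR p)) NOR ((s NOR s) NOR (p NOR p)))))) NOR (p NOR p)) NOR ((((((s NOR p) NOR (s NOR p)) NOR ((s NOR p) NOR (s NOR p))) NOR ((((s NOR s) NOR (p NOR p)) NOR ((s NOR s) NOR (p NOR p))) NOR (((s NOR s) NOR (p NOR p)) NOR ((s NOR s) NOR (p NOR p))))) NOR ((((s NOR p) NOR (s NOR p)) NOR ((s NOR p) NOR (s NOR p))) NOR ((((s NOR s) NOR (p NOR p)) NOR ((s NOR s) NOR (p NOR p))) NOR (((s NOR s) NOR (p NOR p)) NOR ((s NOR s) NOR (p NOR p)))))) NOR (p NOR p)))))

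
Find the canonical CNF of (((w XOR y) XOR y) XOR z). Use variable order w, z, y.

(w OR z OR y) AND (w OR z OR NOT y) AND (NOT w OR NOT z OR y) AND (NOT w OR NOT z OR NOT y)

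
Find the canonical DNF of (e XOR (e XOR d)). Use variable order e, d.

(NOT e AND d) OR (e AND d)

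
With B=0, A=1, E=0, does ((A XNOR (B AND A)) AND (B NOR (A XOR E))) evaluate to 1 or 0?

Substituting: ((1 XNOR (0 AND 1)) AND (0 NOR (1 XOR 0)))
= 0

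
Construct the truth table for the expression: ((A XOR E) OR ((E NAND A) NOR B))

A | B | E | Output
------------------
0 | 0 | 0 | 0
0 | 0 | 1 | 1
0 | 1 | 0 | 0
0 | 1 | 1 | 1
1 | 0 | 0 | 1
1 | 0 | 1 | 1
1 | 1 | 0 | 1
1 | 1 | 1 | 0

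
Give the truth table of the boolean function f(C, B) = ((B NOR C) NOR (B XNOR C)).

C | B | Output
--------------
0 | 0 | 0
0 | 1 | 1
1 | 0 | 1
1 | 1 | 0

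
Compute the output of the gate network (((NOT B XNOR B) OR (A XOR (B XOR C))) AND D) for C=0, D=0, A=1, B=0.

Substituting: (((NOT 0 XNOR 0) OR (1 XOR (0 XOR 0))) AND 0)
= 0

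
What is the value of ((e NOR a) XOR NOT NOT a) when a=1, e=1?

Substituting: ((1 NOR 1) XOR NOT NOT 1)
= 1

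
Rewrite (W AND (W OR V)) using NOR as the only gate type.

((W NOR W) NOR (((W NOR V) NOR (W NOR V)) NOR ((W NOR V) NOR (W NOR V))))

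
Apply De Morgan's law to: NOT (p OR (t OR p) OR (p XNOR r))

NOT p AND NOT (t OR p) AND NOT (p XNOR r)
De Morgan's: NOT(OR of terms) = AND of negations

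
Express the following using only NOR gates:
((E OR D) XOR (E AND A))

((((((E NOR D) NOR (E NOR D)) NOR ((E NOR E) NOR (A NOR A))) NOR (((E NOR D) NOR (E NOR D)) NOR ((E NOR E) NOR (A NOR A)))) NOR ((((E NOR D) NOR (E NOR D)) NOR ((E NOR E) NOR (A NOR A))) NOR (((E NOR D) NOR (E NOR D)) NOR ((E NOR E) NOR (A NOR A))))) NOR ((((((E NOR D) NOR (E NOR D)) NOR ((E NOR D) NOR (E NOR D))) NOR (((E NOR E) NOR (A NOR A)) NOR ((E NOR E) NOR (A NOR A)))) NOR ((((E NOR D) NOR (E NOR D)) NOR ((E NOR D) NOR (E NOR D))) NOR (((E NOR E) NOR (A NOR A)) NOR ((E NOR E) NOR (A NOR A))))) NOR (((((E NOR D) NOR (E NOR D)) NOR ((E NOR D) NOR (E NOR D))) NOR (((E NOR E) NOR (A NOR A)) NOR ((E NOR E) NOR (A NOR A)))) NOR ((((E NOR D) NOR (E NOR D)) NOR ((E NOR D) NOR (E NOR D))) NOR (((E NOR E) NOR (A NOR A)) NOR ((E NOR E) NOR (A NOR A)))))))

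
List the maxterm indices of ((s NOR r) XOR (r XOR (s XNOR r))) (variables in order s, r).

ΠM(0, 2, 3) = (s OR r) AND (NOT s OR r) AND (NOT s OR NOT r)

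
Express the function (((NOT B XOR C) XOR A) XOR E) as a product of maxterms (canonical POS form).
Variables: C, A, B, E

ΠM(1, 2, 4, 7, 8, 11, 13, 14) = (C OR A OR B OR NOT E) AND (C OR A OR NOT B OR E) AND (C OR NOT A OR B OR E) AND (C OR NOT A OR NOT B OR NOT E) AND (NOT C OR A OR B OR E) AND (NOT C OR A OR NOT B OR NOT E) AND (NOT C OR NOT A OR B OR NOT E) AND (NOT C OR NOT A OR NOT B OR E)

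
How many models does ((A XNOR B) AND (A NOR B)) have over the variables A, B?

Satisfying assignments: (0,0)
Count: 1 out of 4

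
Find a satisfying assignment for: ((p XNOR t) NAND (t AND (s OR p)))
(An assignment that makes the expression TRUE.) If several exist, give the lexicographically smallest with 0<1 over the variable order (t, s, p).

t=0, s=0, p=0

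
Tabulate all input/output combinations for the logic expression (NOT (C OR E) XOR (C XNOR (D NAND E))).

C | D | E | Output
------------------
0 | 0 | 0 | 1
0 | 0 | 1 | 0
0 | 1 | 0 | 1
0 | 1 | 1 | 1
1 | 0 | 0 | 1
1 | 0 | 1 | 1
1 | 1 | 0 | 1
1 | 1 | 1 | 0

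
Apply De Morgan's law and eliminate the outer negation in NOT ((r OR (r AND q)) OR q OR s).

NOT (r OR (r AND q)) AND NOT q AND NOT s
De Morgan's: NOT(OR of terms) = AND of negations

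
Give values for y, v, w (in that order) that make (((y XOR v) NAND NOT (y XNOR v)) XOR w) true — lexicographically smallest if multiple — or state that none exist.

y=0, v=0, w=0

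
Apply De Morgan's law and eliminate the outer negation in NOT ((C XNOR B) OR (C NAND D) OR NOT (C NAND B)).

NOT (C XNOR B) AND NOT (C NAND D) AND (C NAND B)
De Morgan's: NOT(OR of terms) = AND of negations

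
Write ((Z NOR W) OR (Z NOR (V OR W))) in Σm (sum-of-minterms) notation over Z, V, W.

Σm(0, 2) = (NOT Z AND NOT V AND NOT W) OR (NOT Z AND V AND NOT W)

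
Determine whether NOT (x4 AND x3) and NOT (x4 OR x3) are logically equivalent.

No. Counterexample: with x3=0, x4=1, Expression 1 = 1 but Expression 2 = 0.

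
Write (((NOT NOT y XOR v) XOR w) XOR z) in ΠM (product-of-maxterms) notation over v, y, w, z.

ΠM(0, 3, 5, 6, 9, 10, 12, 15) = (v OR y OR w OR z) AND (v OR y OR NOT w OR NOT z) AND (v OR NOT y OR w OR NOT z) AND (v OR NOT y OR NOT w OR z) AND (NOT v OR y OR w OR NOT z) AND (NOT v OR y OR NOT w OR z) AND (NOT v OR NOT y OR w OR z) AND (NOT v OR NOT y OR NOT w OR NOT z)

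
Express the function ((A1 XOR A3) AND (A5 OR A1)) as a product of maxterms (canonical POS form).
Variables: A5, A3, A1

ΠM(0, 2, 3, 4, 7) = (A5 OR A3 OR A1) AND (A5 OR NOT A3 OR A1) AND (A5 OR NOT A3 OR NOT A1) AND (NOT A5 OR A3 OR A1) AND (NOT A5 OR NOT A3 OR NOT A1)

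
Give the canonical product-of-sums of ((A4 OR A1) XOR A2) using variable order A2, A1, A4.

ΠM(0, 5, 6, 7) = (A2 OR A1 OR A4) AND (NOT A2 OR A1 OR NOT A4) AND (NOT A2 OR NOT A1 OR A4) AND (NOT A2 OR NOT A1 OR NOT A4)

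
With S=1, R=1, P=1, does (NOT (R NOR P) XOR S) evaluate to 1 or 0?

Substituting: (NOT (1 NOR 1) XOR 1)
= 0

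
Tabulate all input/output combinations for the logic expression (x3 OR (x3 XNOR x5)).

x3 | x5 | Output
----------------
0 | 0 | 1
0 | 1 | 0
1 | 0 | 1
1 | 1 | 1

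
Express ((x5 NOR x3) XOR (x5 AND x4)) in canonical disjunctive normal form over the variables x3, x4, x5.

(NOT x3 AND NOT x4 AND NOT x5) OR (NOT x3 AND x4 AND NOT x5) OR (NOT x3 AND x4 AND x5) OR (x3 AND x4 AND x5)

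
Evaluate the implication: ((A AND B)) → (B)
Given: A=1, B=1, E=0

Antecedent ((A AND B)) = 1; consequent (B) = 1.
1 → 1 = 1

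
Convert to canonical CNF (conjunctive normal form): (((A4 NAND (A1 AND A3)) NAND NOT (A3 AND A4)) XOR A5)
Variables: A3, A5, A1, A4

(A3 OR A5 OR A1 OR A4) AND (A3 OR A5 OR A1 OR NOT A4) AND (A3 OR A5 OR NOT A1 OR A4) AND (A3 OR A5 OR NOT A1 OR NOT A4) AND (NOT A3 OR A5 OR A1 OR A4) AND (NOT A3 OR A5 OR NOT A1 OR A4) AND (NOT A3 OR NOT A5 OR A1 OR NOT A4) AND (NOT A3 OR NOT A5 OR NOT A1 OR NOT A4)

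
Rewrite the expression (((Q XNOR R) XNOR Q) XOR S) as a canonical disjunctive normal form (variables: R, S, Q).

(NOT R AND S AND NOT Q) OR (NOT R AND S AND Q) OR (R AND NOT S AND NOT Q) OR (R AND NOT S AND Q)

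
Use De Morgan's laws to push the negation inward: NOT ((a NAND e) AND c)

NOT (a NAND e) OR NOT c
De Morgan's: NOT(AND of terms) = OR of negations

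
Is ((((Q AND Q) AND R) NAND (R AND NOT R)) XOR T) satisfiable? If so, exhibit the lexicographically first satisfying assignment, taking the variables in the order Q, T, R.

Q=0, T=0, R=0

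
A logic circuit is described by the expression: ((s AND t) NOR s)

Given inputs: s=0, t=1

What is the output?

Substituting: ((0 AND 1) NOR 0)
= 1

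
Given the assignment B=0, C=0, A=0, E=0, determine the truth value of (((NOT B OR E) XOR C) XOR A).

Substituting: (((NOT 0 OR 0) XOR 0) XOR 0)
= 1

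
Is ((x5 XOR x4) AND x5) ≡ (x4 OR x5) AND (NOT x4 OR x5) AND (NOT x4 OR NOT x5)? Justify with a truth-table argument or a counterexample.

Yes, they are equivalent — the two output columns agree on all 4 assignments:
x4 | x5 | Expression 1 | Expression 2
-------------------------------------
0 | 0 | 0 | 0
0 | 1 | 1 | 1
1 | 0 | 0 | 0
1 | 1 | 0 | 0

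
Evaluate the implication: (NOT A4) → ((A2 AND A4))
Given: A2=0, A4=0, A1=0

Antecedent (NOT A4) = 1; consequent ((A2 AND A4)) = 0.
1 → 0 = 0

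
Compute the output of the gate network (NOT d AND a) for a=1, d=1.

Substituting: (NOT 1 AND 1)
= 0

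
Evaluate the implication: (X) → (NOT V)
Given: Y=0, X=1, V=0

Antecedent (X) = 1; consequent (NOT V) = 1.
1 → 1 = 1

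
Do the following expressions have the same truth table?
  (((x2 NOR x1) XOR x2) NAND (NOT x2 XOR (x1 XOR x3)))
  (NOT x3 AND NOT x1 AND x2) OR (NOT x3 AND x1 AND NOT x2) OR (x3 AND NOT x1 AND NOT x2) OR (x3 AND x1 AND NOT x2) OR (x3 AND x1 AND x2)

Yes, they are equivalent — the two output columns agree on all 8 assignments:
x3 | x1 | x2 | Expression 1 | Expression 2
------------------------------------------
0 | 0 | 0 | 0 | 0
0 | 0 | 1 | 1 | 1
0 | 1 | 0 | 1 | 1
0 | 1 | 1 | 0 | 0
1 | 0 | 0 | 1 | 1
1 | 0 | 1 | 0 | 0
1 | 1 | 0 | 1 | 1
1 | 1 | 1 | 1 | 1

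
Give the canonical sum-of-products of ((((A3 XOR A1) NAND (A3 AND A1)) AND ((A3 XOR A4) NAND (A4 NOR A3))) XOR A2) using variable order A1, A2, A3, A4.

Σm(0, 1, 2, 3, 8, 9, 10, 11) = (NOT A1 AND NOT A2 AND NOT A3 AND NOT A4) OR (NOT A1 AND NOT A2 AND NOT A3 AND A4) OR (NOT A1 AND NOT A2 AND A3 AND NOT A4) OR (NOT A1 AND NOT A2 AND A3 AND A4) OR (A1 AND NOT A2 AND NOT A3 AND NOT A4) OR (A1 AND NOT A2 AND NOT A3 AND A4) OR (A1 AND NOT A2 AND A3 AND NOT A4) OR (A1 AND NOT A2 AND A3 AND A4)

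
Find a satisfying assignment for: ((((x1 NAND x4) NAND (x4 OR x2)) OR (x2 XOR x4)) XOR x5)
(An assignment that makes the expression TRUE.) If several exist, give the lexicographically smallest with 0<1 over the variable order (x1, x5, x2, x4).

x1=0, x5=0, x2=0, x4=0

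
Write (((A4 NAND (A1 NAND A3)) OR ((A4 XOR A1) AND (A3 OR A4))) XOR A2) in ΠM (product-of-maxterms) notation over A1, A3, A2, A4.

ΠM(2, 3, 6, 7, 9, 10, 14, 15) = (A1 OR A3 OR NOT A2 OR A4) AND (A1 OR A3 OR NOT A2 OR NOT A4) AND (A1 OR NOT A3 OR NOT A2 OR A4) AND (A1 OR NOT A3 OR NOT A2 OR NOT A4) AND (NOT A1 OR A3 OR A2 OR NOT A4) AND (NOT A1 OR A3 OR NOT A2 OR A4) AND (NOT A1 OR NOT A3 OR NOT A2 OR A4) AND (NOT A1 OR NOT A3 OR NOT A2 OR NOT A4)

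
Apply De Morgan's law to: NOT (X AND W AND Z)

NOT X OR NOT W OR NOT Z
De Morgan's: NOT(AND of terms) = OR of negations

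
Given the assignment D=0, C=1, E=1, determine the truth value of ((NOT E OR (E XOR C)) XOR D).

Substituting: ((NOT 1 OR (1 XOR 1)) XOR 0)
= 0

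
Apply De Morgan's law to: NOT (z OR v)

NOT z AND NOT v
De Morgan's: NOT(OR of terms) = AND of negations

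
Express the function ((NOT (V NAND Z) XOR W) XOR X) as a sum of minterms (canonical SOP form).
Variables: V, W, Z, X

Σm(1, 3, 4, 6, 9, 10, 12, 15) = (NOT V AND NOT W AND NOT Z AND X) OR (NOT V AND NOT W AND Z AND X) OR (NOT V AND W AND NOT Z AND NOT X) OR (NOT V AND W AND Z AND NOT X) OR (V AND NOT W AND NOT Z AND X) OR (V AND NOT W AND Z AND NOT X) OR (V AND W AND NOT Z AND NOT X) OR (V AND W AND Z AND X)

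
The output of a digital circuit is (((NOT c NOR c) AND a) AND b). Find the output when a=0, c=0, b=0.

Substituting: (((NOT 0 NOR 0) AND 0) AND 0)
= 0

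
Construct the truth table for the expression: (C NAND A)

C | A | Output
--------------
0 | 0 | 1
0 | 1 | 1
1 | 0 | 1
1 | 1 | 0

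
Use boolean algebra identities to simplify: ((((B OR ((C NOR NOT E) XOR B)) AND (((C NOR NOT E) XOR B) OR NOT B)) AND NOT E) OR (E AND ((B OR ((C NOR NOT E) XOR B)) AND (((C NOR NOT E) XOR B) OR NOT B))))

By distribution ((E AND v) OR (E AND NOT v) = E) then distribution ((E OR v) AND (E OR NOT v) = E):
= ((C NOR NOT E) XOR B)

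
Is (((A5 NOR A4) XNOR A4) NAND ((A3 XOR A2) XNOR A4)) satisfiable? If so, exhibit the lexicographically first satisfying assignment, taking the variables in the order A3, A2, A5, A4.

A3=0, A2=0, A5=0, A4=0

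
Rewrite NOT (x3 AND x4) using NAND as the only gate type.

(((x3 NAND x4) NAND (x3 NAND x4)) NAND ((x3 NAND x4) NAND (x3 NAND x4)))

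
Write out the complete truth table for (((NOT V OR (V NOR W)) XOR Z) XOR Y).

Z | V | Y | W | Output
----------------------
0 | 0 | 0 | 0 | 1
0 | 0 | 0 | 1 | 1
0 | 0 | 1 | 0 | 0
0 | 0 | 1 | 1 | 0
0 | 1 | 0 | 0 | 0
0 | 1 | 0 | 1 | 0
0 | 1 | 1 | 0 | 1
0 | 1 | 1 | 1 | 1
1 | 0 | 0 | 0 | 0
1 | 0 | 0 | 1 | 0
1 | 0 | 1 | 0 | 1
1 | 0 | 1 | 1 | 1
1 | 1 | 0 | 0 | 1
1 | 1 | 0 | 1 | 1
1 | 1 | 1 | 0 | 0
1 | 1 | 1 | 1 | 0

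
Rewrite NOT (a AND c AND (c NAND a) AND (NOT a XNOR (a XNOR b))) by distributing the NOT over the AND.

NOT a OR NOT c OR NOT (c NAND a) OR NOT (NOT a XNOR (a XNOR b))
De Morgan's: NOT(AND of terms) = OR of negations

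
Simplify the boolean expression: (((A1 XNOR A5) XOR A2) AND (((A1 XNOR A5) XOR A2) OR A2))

By absorption (E AND (E OR v) = E):
= ((A1 XNOR A5) XOR A2)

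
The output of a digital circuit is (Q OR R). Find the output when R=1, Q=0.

Substituting: (0 OR 1)
= 1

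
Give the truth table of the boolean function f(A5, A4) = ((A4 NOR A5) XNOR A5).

A5 | A4 | Output
----------------
0 | 0 | 0
0 | 1 | 1
1 | 0 | 0
1 | 1 | 0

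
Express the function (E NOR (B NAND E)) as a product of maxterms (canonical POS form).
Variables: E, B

ΠM(0, 1, 2, 3) = (E OR B) AND (E OR NOT B) AND (NOT E OR B) AND (NOT E OR NOT B)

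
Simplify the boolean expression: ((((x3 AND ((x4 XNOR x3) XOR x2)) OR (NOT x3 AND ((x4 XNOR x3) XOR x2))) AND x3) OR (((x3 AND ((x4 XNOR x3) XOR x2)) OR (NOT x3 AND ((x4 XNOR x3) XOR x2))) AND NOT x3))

By distribution ((E AND v) OR (E AND NOT v) = E) then distribution ((E AND v) OR (E AND NOT v) = E):
= ((x4 XNOR x3) XOR x2)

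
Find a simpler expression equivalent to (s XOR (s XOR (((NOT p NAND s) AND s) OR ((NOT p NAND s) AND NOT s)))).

By XOR self-cancellation ((E XOR v) XOR v = E) then distribution ((E AND v) OR (E AND NOT v) = E):
= (NOT p NAND s)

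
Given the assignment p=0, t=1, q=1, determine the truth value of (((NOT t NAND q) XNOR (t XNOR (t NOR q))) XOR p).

Substituting: (((NOT 1 NAND 1) XNOR (1 XNOR (1 NOR 1))) XOR 0)
= 0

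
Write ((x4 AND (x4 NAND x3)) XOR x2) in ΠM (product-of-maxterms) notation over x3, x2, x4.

ΠM(0, 3, 4, 5) = (x3 OR x2 OR x4) AND (x3 OR NOT x2 OR NOT x4) AND (NOT x3 OR x2 OR x4) AND (NOT x3 OR x2 OR NOT x4)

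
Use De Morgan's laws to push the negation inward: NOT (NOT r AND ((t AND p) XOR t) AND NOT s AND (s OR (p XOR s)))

r OR NOT ((t AND p) XOR t) OR s OR NOT (s OR (p XOR s))
De Morgan's: NOT(AND of terms) = OR of negations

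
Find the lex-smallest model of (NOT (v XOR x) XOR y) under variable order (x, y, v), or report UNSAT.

x=0, y=0, v=0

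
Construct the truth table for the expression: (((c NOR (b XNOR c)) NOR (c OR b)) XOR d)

b | d | c | Output
------------------
0 | 0 | 0 | 1
0 | 0 | 1 | 0
0 | 1 | 0 | 0
0 | 1 | 1 | 1
1 | 0 | 0 | 0
1 | 0 | 1 | 0
1 | 1 | 0 | 1
1 | 1 | 1 | 1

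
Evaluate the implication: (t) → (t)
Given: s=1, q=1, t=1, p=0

Antecedent (t) = 1; consequent (t) = 1.
1 → 1 = 1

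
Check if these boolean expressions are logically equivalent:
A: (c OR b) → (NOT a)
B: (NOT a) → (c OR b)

No, Converse is not equivalent to original (counterexample: b=0, c=0, a=0)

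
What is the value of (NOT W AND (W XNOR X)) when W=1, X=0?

Substituting: (NOT 1 AND (1 XNOR 0))
= 0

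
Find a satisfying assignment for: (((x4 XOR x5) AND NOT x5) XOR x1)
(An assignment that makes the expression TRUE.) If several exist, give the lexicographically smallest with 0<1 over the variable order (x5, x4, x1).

x5=0, x4=0, x1=1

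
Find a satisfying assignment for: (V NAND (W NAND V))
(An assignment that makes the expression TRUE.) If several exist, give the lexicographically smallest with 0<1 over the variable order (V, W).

V=0, W=0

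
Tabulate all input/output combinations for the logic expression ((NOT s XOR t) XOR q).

t | s | q | Output
------------------
0 | 0 | 0 | 1
0 | 0 | 1 | 0
0 | 1 | 0 | 0
0 | 1 | 1 | 1
1 | 0 | 0 | 0
1 | 0 | 1 | 1
1 | 1 | 0 | 1
1 | 1 | 1 | 0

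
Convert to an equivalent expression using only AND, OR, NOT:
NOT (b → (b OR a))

b AND NOT (b OR a)
(Negated implication: NOT(A → B) = A AND NOT B)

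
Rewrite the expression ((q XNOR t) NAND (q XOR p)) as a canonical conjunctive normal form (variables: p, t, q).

(p OR NOT t OR NOT q) AND (NOT p OR t OR q)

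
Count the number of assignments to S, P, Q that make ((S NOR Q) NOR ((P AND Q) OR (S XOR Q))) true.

Satisfying assignments: (1,0,1)
Count: 1 out of 8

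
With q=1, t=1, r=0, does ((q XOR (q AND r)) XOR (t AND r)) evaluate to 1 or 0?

Substituting: ((1 XOR (1 AND 0)) XOR (1 AND 0))
= 1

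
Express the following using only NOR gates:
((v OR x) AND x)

((((v NOR x) NOR (v NOR x)) NOR ((v NOR x) NOR (v NOR x))) NOR (x NOR x))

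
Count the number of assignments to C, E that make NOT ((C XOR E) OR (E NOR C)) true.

Satisfying assignments: (1,1)
Count: 1 out of 4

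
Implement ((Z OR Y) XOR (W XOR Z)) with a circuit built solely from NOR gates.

((((((Z NOR Y) NOR (Z NOR Y)) NOR ((((W NOR Z) NOR (W NOR Z)) NOR ((W NOR Z) NOR (W NOR Z))) NOR ((((W NOR W) NOR (Z NOR Z)) NOR ((W NOR W) NOR (Z NOR Z))) NOR (((W NOR W) NOR (Z NOR Z)) NOR ((W NOR W) NOR (Z NOR Z)))))) NOR (((Z NOR Y) NOR (Z NOR Y)) NOR ((((W NOR Z) NOR (W NOR Z)) NOR ((W NOR Z) NOR (W NOR Z))) NOR ((((W NOR W) NOR (Z NOR Z)) NOR ((W NOR W) NOR (Z NOR Z))) NOR (((W NOR W) NOR (Z NOR Z)) NOR ((W NOR W) NOR (Z NOR Z))))))) NOR ((((Z NOR Y) NOR (Z NOR Y)) NOR ((((W NOR Z) NOR (W NOR Z)) NOR ((W NOR Z) NOR (W NOR Z))) NOR ((((W NOR W) NOR (Z NOR Z)) NOR ((W NOR W) NOR (Z NOR Z))) NOR (((W NOR W) NOR (Z NOR Z)) NOR ((W NOR W) NOR (Z NOR Z)))))) NOR (((Z NOR Y) NOR (Z NOR Y)) NOR ((((W NOR Z) NOR (W NOR Z)) NOR ((W NOR Z) NOR (W NOR Z))) NOR ((((W NOR W) NOR (Z NOR Z)) NOR ((W NOR W) NOR (Z NOR Z))) NOR (((W NOR W) NOR (Z NOR Z)) NOR ((W NOR W) NOR (Z NOR Z)))))))) NOR ((((((Z NOR Y) NOR (Z NOR Y)) NOR ((Z NOR Y) NOR (Z NOR Y))) NOR (((((W NOR Z) NOR (W NOR Z)) NOR ((W NOR Z) NOR (W NOR Z))) NOR ((((W NOR W) NOR (Z NOR Z)) NOR ((W NOR W) NOR (Z NOR Z))) NOR (((W NOR W) NOR (Z NOR Z)) NOR ((W NOR W) NOR (Z NOR Z))))) NOR ((((W NOR Z) NOR (W NOR Z)) NOR ((W NOR Z) NOR (W NOR Z))) NOR ((((W NOR W) NOR (Z NOR Z)) NOR ((W NOR W) NOR (Z NOR Z))) NOR (((W NOR W) NOR (Z NOR Z)) NOR ((W NOR W) NOR (Z NOR Z))))))) NOR ((((Z NOR Y) NOR (Z NOR Y)) NOR ((Z NOR Y) NOR (Z NOR Y))) NOR (((((W NOR Z) NOR (W NOR Z)) NOR ((W NOR Z) NOR (W NOR Z))) NOR ((((W NOR W) NOR (Z NOR Z)) NOR ((W NOR W) NOR (Z NOR Z))) NOR (((W NOR W) NOR (Z NOR Z)) NOR ((W NOR W) NOR (Z NOR Z))))) NOR ((((W NOR Z) NOR (W NOR Z)) NOR ((W NOR Z) NOR (W NOR Z))) NOR ((((W NOR W) NOR (Z NOR Z)) NOR ((W NOR W) NOR (Z NOR Z))) NOR (((W NOR W) NOR (Z NOR Z)) NOR ((W NOR W) NOR (Z NOR Z)))))))) NOR (((((Z NOR Y) NOR (Z NOR Y)) NOR ((Z NOR Y) NOR (Z NOR Y))) NOR (((((W NOR Z) NOR (W NOR Z)) NOR ((W NOR Z) NOR (W NOR Z))) NOR ((((W NOR W) NOR (Z NOR Z)) NOR ((W NOR W) NOR (Z NOR Z))) NOR (((W NOR W) NOR (Z NOR Z)) NOR ((W NOR W) NOR (Z NOR Z))))) NOR ((((W NOR Z) NOR (W NOR Z)) NOR ((W NOR Z) NOR (W NOR Z))) NOR ((((W NOR W) NOR (Z NOR Z)) NOR ((W NOR W) NOR (Z NOR Z))) NOR (((W NOR W) NOR (Z NOR Z)) NOR ((W NOR W) NOR (Z NOR Z))))))) NOR ((((Z NOR Y) NOR (Z NOR Y)) NOR ((Z NOR Y) NOR (Z NOR Y))) NOR (((((W NOR Z) NOR (W NOR Z)) NOR ((W NOR Z) NOR (W NOR Z))) NOR ((((W NOR W) NOR (Z NOR Z)) NOR ((W NOR W) NOR (Z NOR Z))) NOR (((W NOR W) NOR (Z NOR Z)) NOR ((W NOR W) NOR (Z NOR Z))))) NOR ((((W NOR Z) NOR (W NOR Z)) NOR ((W NOR Z) NOR (W NOR Z))) NOR ((((W NOR W) NOR (Z NOR Z)) NOR ((W NOR W) NOR (Z NOR Z))) NOR (((W NOR W) NOR (Z NOR Z)) NOR ((W NOR W) NOR (Z NOR Z))))))))))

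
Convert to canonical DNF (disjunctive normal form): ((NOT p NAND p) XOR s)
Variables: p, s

(NOT p AND NOT s) OR (p AND NOT s)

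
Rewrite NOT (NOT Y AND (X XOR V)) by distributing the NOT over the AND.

Y OR NOT (X XOR V)
De Morgan's: NOT(AND of terms) = OR of negations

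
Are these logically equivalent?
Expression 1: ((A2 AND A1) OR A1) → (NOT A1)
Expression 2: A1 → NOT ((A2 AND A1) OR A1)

Yes, Contrapositive is always equivalent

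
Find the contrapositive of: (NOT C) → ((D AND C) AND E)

Contrapositive: NOT ((D AND C) AND E) → C
Note: A statement and its contrapositive are logically equivalent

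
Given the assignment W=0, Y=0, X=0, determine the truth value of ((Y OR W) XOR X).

Substituting: ((0 OR 0) XOR 0)
= 0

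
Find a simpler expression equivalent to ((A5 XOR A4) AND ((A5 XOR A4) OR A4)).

By absorption (E AND (E OR v) = E):
= (A5 XOR A4)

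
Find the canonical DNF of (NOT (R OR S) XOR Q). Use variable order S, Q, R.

(NOT S AND NOT Q AND NOT R) OR (NOT S AND Q AND R) OR (S AND Q AND NOT R) OR (S AND Q AND R)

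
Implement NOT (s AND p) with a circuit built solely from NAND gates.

(((s NAND p) NAND (s NAND p)) NAND ((s NAND p) NAND (s NAND p)))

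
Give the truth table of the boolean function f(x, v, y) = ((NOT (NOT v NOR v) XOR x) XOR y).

x | v | y | Output
------------------
0 | 0 | 0 | 1
0 | 0 | 1 | 0
0 | 1 | 0 | 1
0 | 1 | 1 | 0
1 | 0 | 0 | 0
1 | 0 | 1 | 1
1 | 1 | 0 | 0
1 | 1 | 1 | 1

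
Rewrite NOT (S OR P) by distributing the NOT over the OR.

NOT S AND NOT P
De Morgan's: NOT(OR of terms) = AND of negations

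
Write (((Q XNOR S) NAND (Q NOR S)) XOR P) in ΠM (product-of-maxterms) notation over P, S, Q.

ΠM(0, 5, 6, 7) = (P OR S OR Q) AND (NOT P OR S OR NOT Q) AND (NOT P OR NOT S OR Q) AND (NOT P OR NOT S OR NOT Q)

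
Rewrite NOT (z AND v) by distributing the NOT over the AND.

NOT z OR NOT v
De Morgan's: NOT(AND of terms) = OR of negations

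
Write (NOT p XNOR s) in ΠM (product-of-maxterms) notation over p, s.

ΠM(0, 3) = (p OR s) AND (NOT p OR NOT s)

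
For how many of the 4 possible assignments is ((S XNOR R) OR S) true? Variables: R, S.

Satisfying assignments: (0,0), (0,1), (1,1)
Count: 3 out of 4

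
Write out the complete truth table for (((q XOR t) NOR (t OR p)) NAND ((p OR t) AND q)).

q | t | p | Output
------------------
0 | 0 | 0 | 1
0 | 0 | 1 | 1
0 | 1 | 0 | 1
0 | 1 | 1 | 1
1 | 0 | 0 | 1
1 | 0 | 1 | 1
1 | 1 | 0 | 1
1 | 1 | 1 | 1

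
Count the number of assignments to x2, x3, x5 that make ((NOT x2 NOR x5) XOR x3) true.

Satisfying assignments: (0,1,0), (0,1,1), (1,0,0), (1,1,1)
Count: 4 out of 8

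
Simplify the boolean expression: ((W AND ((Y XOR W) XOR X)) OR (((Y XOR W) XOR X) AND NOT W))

By distribution ((E AND v) OR (E AND NOT v) = E):
= ((Y XOR W) XOR X)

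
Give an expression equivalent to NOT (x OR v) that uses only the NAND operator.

(((x NAND x) NAND (v NAND v)) NAND ((x NAND x) NAND (v NAND v)))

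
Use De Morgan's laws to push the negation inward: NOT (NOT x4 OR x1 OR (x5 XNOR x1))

x4 AND NOT x1 AND NOT (x5 XNOR x1)
De Morgan's: NOT(OR of terms) = AND of negations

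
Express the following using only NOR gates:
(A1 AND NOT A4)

((A1 NOR A1) NOR ((A4 NOR A4) NOR (A4 NOR A4)))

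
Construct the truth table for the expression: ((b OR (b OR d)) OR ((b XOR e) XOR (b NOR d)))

b | e | d | Output
------------------
0 | 0 | 0 | 1
0 | 0 | 1 | 1
0 | 1 | 0 | 0
0 | 1 | 1 | 1
1 | 0 | 0 | 1
1 | 0 | 1 | 1
1 | 1 | 0 | 1
1 | 1 | 1 | 1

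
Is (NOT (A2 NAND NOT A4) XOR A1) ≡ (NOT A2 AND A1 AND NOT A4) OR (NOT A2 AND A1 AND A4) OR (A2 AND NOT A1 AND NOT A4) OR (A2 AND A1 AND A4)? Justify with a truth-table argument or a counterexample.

Yes, they are equivalent — the two output columns agree on all 8 assignments:
A2 | A1 | A4 | Expression 1 | Expression 2
------------------------------------------
0 | 0 | 0 | 0 | 0
0 | 0 | 1 | 0 | 0
0 | 1 | 0 | 1 | 1
0 | 1 | 1 | 1 | 1
1 | 0 | 0 | 1 | 1
1 | 0 | 1 | 0 | 0
1 | 1 | 0 | 0 | 0
1 | 1 | 1 | 1 | 1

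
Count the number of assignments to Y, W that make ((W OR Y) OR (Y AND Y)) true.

Satisfying assignments: (0,1), (1,0), (1,1)
Count: 3 out of 4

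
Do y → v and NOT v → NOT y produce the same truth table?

Yes, Contrapositive is always equivalent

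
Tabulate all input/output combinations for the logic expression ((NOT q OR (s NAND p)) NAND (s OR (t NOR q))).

t | q | p | s | Output
----------------------
0 | 0 | 0 | 0 | 0
0 | 0 | 0 | 1 | 0
0 | 0 | 1 | 0 | 0
0 | 0 | 1 | 1 | 0
0 | 1 | 0 | 0 | 1
0 | 1 | 0 | 1 | 0
0 | 1 | 1 | 0 | 1
0 | 1 | 1 | 1 | 1
1 | 0 | 0 | 0 | 1
1 | 0 | 0 | 1 | 0
1 | 0 | 1 | 0 | 1
1 | 0 | 1 | 1 | 0
1 | 1 | 0 | 0 | 1
1 | 1 | 0 | 1 | 0
1 | 1 | 1 | 0 | 1
1 | 1 | 1 | 1 | 1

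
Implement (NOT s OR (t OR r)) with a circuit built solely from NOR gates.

(((s NOR s) NOR ((t NOR r) NOR (t NOR r))) NOR ((s NOR s) NOR ((t NOR r) NOR (t NOR r))))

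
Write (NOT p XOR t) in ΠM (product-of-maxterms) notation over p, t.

ΠM(1, 2) = (p OR NOT t) AND (NOT p OR t)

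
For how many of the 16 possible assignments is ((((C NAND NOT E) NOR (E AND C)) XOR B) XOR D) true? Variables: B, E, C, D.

Satisfying assignments: (0,0,0,1), (0,0,1,0), (0,1,0,1), (0,1,1,1), (1,0,0,0), (1,0,1,1), (1,1,0,0), (1,1,1,0)
Count: 8 out of 16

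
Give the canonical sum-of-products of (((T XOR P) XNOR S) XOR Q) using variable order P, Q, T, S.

Σm(0, 3, 5, 6, 9, 10, 12, 15) = (NOT P AND NOT Q AND NOT T AND NOT S) OR (NOT P AND NOT Q AND T AND S) OR (NOT P AND Q AND NOT T AND S) OR (NOT P AND Q AND T AND NOT S) OR (P AND NOT Q AND NOT T AND S) OR (P AND NOT Q AND T AND NOT S) OR (P AND Q AND NOT T AND NOT S) OR (P AND Q AND T AND S)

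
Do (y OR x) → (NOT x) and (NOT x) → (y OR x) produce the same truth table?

No, Converse is not equivalent to original (counterexample: y=0, x=0, v=0)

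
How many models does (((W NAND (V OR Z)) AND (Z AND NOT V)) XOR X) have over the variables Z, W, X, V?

Satisfying assignments: (0,0,1,0), (0,0,1,1), (0,1,1,0), (0,1,1,1), (1,0,0,0), (1,0,1,1), (1,1,1,0), (1,1,1,1)
Count: 8 out of 16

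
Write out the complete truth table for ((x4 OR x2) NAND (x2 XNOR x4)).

x2 | x4 | Output
----------------
0 | 0 | 1
0 | 1 | 1
1 | 0 | 1
1 | 1 | 0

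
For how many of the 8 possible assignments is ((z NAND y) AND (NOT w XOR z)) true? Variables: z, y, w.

Satisfying assignments: (0,0,0), (0,1,0), (1,0,1)
Count: 3 out of 8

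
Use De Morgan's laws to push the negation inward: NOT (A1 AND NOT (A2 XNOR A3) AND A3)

NOT A1 OR (A2 XNOR A3) OR NOT A3
De Morgan's: NOT(AND of terms) = OR of negations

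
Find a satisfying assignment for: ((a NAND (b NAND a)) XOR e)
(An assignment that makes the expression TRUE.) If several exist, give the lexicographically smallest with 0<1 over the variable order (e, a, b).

e=0, a=0, b=0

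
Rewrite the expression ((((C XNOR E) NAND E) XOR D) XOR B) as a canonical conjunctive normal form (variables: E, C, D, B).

(E OR C OR D OR NOT B) AND (E OR C OR NOT D OR B) AND (E OR NOT C OR D OR NOT B) AND (E OR NOT C OR NOT D OR B) AND (NOT E OR C OR D OR NOT B) AND (NOT E OR C OR NOT D OR B) AND (NOT E OR NOT C OR D OR B) AND (NOT E OR NOT C OR NOT D OR NOT B)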